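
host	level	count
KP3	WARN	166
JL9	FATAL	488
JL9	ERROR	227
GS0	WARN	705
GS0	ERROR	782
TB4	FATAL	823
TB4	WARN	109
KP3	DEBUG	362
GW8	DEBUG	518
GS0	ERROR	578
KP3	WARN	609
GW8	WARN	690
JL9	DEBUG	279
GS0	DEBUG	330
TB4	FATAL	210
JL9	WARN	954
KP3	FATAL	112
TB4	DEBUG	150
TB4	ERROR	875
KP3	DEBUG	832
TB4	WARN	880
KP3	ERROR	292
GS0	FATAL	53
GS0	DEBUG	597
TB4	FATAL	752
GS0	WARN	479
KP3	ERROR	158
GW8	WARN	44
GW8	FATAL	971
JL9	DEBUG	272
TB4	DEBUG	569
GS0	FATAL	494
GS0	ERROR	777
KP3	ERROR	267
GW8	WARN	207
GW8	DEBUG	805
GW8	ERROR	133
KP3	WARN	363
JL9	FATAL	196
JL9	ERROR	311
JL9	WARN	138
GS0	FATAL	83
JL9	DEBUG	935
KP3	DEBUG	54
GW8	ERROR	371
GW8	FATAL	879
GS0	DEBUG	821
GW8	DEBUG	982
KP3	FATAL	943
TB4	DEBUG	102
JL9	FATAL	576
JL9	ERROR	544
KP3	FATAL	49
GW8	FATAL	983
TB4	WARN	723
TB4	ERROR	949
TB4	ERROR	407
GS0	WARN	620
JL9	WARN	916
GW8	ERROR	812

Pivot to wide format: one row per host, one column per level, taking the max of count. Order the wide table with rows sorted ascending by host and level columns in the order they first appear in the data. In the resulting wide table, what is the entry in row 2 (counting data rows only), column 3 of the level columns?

With rows sorted ascending by host, row 2 is host=GW8. level columns in first-appearance order: WARN, FATAL, ERROR, DEBUG; column 3 is ERROR.
Long rows with host=GW8, level=ERROR: max(133, 371, 812) = 812.

812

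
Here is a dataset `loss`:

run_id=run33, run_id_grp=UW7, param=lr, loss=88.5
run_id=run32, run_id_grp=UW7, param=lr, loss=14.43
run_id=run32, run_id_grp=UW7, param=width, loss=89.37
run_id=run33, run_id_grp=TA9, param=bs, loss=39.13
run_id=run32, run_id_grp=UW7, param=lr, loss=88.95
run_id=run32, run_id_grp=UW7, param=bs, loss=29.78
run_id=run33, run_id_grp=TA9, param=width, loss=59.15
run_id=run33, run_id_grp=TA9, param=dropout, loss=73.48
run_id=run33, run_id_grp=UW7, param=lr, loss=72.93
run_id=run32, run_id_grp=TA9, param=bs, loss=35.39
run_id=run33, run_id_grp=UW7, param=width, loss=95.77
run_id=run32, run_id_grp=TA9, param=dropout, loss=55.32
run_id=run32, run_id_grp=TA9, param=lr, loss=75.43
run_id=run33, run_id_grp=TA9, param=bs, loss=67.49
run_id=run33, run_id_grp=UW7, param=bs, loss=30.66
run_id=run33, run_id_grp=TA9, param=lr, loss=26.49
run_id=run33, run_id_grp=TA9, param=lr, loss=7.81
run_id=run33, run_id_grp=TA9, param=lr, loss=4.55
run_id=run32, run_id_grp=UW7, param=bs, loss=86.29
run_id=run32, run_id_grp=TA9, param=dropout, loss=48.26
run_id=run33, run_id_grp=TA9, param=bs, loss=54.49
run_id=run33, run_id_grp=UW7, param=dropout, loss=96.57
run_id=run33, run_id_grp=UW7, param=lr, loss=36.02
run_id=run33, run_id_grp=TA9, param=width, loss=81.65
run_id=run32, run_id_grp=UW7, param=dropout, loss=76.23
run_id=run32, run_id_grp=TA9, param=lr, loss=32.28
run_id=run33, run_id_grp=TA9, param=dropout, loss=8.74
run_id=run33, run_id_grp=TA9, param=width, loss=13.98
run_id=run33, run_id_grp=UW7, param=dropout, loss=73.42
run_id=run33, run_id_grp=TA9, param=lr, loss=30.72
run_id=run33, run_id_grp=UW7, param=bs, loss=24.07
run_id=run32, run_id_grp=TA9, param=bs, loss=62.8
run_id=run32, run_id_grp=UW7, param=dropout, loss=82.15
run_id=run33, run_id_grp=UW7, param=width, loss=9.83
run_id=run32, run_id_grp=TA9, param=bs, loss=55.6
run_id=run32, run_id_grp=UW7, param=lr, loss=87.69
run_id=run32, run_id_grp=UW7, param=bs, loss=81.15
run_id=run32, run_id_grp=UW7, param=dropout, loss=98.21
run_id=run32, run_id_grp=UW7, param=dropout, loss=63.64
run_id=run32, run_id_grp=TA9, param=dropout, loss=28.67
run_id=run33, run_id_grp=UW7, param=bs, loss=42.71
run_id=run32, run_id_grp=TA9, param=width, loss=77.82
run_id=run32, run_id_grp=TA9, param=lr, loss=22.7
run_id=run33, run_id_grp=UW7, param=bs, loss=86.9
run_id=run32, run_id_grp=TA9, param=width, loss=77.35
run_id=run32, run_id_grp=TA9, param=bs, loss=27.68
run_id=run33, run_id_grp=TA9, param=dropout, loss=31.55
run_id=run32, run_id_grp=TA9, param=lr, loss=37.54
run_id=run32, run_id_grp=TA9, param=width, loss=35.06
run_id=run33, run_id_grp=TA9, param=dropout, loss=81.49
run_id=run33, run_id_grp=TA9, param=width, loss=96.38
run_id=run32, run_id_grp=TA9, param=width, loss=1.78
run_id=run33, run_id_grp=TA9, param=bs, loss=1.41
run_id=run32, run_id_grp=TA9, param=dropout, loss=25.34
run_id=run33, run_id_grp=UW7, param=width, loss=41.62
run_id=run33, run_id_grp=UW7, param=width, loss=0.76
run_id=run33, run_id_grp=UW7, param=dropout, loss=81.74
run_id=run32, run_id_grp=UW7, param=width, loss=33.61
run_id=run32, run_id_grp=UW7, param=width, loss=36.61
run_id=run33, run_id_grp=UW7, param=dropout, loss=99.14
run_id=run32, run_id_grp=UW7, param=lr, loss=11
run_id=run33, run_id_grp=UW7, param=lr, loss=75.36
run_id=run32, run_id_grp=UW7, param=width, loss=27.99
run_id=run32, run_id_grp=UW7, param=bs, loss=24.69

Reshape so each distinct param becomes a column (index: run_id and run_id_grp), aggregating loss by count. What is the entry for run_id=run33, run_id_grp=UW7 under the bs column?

4

Rows with run_id=run33, run_id_grp=UW7 and param=bs: loss values are 30.66, 24.07, 42.71, 86.9.
4 rows match — count = 4.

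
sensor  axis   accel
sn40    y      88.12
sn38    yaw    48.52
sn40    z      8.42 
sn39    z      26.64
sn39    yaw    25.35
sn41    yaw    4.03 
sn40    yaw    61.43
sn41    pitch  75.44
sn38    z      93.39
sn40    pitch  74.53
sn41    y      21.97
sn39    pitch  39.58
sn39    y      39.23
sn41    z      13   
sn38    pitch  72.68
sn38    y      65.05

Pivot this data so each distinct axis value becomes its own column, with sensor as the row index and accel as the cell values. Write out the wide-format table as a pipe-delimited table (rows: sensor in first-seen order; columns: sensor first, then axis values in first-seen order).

| sensor | y | yaw | z | pitch |
| sn40 | 88.12 | 61.43 | 8.42 | 74.53 |
| sn38 | 65.05 | 48.52 | 93.39 | 72.68 |
| sn39 | 39.23 | 25.35 | 26.64 | 39.58 |
| sn41 | 21.97 | 4.03 | 13 | 75.44 |

Columns: sensor plus the 4 distinct axis values (y, yaw, z, pitch).
For example, row sn40 column y takes accel=88.12 from the long row (sn40, y).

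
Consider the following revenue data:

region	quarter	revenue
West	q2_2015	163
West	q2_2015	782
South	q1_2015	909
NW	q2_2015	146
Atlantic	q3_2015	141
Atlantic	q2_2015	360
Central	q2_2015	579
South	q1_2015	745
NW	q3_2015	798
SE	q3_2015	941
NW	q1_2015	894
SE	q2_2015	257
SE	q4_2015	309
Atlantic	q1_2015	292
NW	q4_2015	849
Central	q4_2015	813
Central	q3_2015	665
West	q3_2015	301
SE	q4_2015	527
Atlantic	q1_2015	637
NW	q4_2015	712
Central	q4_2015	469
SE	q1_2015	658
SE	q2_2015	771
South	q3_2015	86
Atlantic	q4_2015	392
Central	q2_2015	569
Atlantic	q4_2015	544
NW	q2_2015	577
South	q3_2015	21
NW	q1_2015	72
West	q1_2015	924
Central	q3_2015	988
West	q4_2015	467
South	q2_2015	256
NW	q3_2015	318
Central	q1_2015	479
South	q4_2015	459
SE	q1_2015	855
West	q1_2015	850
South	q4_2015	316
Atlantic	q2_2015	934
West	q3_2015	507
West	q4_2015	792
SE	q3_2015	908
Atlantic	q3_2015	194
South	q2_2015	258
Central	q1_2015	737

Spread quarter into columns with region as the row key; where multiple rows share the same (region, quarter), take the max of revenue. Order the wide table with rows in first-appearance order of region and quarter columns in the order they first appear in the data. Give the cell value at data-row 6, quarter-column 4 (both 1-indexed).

527

With rows in first-appearance order of region, row 6 is region=SE. quarter columns in first-appearance order: q2_2015, q1_2015, q3_2015, q4_2015; column 4 is q4_2015.
Long rows with region=SE, quarter=q4_2015: max(309, 527) = 527.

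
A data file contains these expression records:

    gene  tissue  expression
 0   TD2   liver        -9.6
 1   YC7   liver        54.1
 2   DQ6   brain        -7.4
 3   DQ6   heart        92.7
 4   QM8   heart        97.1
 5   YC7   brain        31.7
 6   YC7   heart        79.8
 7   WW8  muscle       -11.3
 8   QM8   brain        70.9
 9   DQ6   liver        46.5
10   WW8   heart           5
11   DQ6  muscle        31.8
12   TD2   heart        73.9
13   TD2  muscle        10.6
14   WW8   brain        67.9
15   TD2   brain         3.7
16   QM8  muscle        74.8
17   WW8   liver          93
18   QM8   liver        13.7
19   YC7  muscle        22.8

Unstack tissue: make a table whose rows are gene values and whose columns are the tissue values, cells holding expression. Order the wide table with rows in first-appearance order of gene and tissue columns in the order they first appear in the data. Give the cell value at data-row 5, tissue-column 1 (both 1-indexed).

With rows in first-appearance order of gene, row 5 is gene=WW8. tissue columns in first-appearance order: liver, brain, heart, muscle; column 1 is liver.
Long rows with gene=WW8, tissue=liver: expression = 93.

93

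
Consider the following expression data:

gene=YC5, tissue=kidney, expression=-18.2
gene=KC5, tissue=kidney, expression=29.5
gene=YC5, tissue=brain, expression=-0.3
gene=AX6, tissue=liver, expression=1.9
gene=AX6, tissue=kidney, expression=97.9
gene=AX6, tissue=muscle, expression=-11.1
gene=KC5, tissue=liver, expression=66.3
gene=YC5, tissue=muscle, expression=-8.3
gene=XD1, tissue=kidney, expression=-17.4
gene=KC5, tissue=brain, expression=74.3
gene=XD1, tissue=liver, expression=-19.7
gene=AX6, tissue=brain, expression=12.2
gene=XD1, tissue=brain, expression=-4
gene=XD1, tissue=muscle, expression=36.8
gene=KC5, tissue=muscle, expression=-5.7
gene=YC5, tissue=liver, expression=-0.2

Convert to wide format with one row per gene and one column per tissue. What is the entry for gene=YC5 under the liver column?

Wide layout: rows indexed by gene, columns are the 4 distinct tissue values (kidney, brain, liver, muscle).
Cell (gene=YC5, tissue=liver) draws from the long row where gene=YC5 and tissue=liver, which has expression=-0.2.

-0.2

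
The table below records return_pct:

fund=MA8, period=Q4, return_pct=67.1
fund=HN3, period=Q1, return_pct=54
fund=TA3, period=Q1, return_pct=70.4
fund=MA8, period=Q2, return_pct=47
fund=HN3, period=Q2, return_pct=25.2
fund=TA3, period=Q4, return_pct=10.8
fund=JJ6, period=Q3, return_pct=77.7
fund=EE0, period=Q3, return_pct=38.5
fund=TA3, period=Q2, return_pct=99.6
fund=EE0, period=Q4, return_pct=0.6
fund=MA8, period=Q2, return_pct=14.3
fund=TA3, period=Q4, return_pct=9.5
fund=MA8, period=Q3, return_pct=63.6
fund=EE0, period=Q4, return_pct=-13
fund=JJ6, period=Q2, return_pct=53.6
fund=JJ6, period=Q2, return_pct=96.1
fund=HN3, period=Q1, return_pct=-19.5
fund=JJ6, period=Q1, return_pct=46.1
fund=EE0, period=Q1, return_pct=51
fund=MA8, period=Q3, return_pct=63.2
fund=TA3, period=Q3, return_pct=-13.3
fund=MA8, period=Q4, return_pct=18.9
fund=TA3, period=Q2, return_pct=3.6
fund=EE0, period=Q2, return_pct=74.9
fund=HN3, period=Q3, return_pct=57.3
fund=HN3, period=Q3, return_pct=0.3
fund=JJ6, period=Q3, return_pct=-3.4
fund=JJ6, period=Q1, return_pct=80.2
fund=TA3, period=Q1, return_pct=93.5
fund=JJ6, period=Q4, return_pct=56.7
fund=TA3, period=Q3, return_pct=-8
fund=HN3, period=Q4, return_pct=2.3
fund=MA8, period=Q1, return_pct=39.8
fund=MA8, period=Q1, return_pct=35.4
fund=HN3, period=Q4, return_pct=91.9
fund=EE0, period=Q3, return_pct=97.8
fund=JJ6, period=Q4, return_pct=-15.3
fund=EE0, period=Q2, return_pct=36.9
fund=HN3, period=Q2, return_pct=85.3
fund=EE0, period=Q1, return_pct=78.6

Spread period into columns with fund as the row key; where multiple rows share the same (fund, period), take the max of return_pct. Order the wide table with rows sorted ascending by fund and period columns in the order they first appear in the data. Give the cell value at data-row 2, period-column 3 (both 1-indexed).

85.3

With rows sorted ascending by fund, row 2 is fund=HN3. period columns in first-appearance order: Q4, Q1, Q2, Q3; column 3 is Q2.
Long rows with fund=HN3, period=Q2: max(25.2, 85.3) = 85.3.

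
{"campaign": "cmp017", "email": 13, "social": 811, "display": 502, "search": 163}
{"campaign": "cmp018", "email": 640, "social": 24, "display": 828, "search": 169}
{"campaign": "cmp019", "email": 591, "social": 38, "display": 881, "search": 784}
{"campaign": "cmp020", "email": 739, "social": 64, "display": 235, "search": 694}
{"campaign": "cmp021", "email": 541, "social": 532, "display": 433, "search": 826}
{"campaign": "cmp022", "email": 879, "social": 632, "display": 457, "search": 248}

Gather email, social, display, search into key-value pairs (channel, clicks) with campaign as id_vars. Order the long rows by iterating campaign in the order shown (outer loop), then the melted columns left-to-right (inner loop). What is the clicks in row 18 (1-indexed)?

24 rows total (6 × 4). Row 18: index ⌊(18-1)/4⌋ = 4 into campaign → cmp021; (18-1) mod 4 = 1 into the melted columns → social.
So row 18 is (cmp021, social, 532); clicks = 532.

532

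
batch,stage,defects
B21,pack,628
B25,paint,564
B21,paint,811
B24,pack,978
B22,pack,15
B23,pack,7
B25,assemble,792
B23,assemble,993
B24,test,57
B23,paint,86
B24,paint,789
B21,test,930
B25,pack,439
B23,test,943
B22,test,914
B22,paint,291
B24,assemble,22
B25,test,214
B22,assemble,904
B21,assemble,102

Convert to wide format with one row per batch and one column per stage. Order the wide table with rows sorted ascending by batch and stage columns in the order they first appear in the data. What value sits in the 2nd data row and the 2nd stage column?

291

With rows sorted ascending by batch, row 2 is batch=B22. stage columns in first-appearance order: pack, paint, assemble, test; column 2 is paint.
Long rows with batch=B22, stage=paint: defects = 291.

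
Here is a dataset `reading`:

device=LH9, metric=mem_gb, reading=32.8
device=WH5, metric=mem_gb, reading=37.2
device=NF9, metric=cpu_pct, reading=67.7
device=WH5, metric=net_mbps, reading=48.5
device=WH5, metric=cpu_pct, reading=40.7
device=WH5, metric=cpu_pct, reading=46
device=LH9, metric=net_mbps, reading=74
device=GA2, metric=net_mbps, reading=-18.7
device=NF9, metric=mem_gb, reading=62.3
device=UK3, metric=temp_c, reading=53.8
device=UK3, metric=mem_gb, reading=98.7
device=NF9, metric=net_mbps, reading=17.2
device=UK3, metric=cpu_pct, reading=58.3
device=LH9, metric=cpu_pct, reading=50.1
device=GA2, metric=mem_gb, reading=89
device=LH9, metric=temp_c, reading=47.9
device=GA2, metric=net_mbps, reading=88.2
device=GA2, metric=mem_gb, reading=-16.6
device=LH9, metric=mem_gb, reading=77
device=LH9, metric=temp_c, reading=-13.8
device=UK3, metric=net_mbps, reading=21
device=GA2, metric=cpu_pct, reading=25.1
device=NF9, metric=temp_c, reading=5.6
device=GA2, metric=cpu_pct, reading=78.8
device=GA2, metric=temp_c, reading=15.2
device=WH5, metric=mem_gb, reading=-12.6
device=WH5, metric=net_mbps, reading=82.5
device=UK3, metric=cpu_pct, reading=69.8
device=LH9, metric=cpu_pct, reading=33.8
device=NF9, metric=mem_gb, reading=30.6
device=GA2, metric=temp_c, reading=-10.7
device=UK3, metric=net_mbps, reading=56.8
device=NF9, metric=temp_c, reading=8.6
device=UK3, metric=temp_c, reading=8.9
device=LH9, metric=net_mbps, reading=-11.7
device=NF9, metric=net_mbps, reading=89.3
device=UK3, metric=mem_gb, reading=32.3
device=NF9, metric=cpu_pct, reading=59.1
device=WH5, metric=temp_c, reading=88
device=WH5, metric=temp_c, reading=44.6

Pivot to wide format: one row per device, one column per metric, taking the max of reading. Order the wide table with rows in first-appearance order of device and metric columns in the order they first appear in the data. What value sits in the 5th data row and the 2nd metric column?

69.8

With rows in first-appearance order of device, row 5 is device=UK3. metric columns in first-appearance order: mem_gb, cpu_pct, net_mbps, temp_c; column 2 is cpu_pct.
Long rows with device=UK3, metric=cpu_pct: max(58.3, 69.8) = 69.8.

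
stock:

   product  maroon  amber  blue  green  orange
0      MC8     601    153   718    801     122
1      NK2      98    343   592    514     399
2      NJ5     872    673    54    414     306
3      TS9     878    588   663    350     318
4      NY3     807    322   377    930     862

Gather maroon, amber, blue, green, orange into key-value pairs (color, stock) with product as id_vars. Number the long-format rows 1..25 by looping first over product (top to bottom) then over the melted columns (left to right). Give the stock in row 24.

930

25 rows total (5 × 5). Row 24: index ⌊(24-1)/5⌋ = 4 into product → NY3; (24-1) mod 5 = 3 into the melted columns → green.
So row 24 is (NY3, green, 930); stock = 930.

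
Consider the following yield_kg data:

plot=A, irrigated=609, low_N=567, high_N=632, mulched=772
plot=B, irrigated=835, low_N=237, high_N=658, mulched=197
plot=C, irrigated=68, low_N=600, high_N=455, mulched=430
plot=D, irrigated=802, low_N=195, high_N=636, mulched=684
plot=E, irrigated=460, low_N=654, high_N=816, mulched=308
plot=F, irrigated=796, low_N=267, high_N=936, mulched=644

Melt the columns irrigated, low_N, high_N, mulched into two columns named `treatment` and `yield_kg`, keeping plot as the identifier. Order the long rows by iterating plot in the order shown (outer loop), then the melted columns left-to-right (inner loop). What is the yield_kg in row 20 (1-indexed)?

24 rows total (6 × 4). Row 20: index ⌊(20-1)/4⌋ = 4 into plot → E; (20-1) mod 4 = 3 into the melted columns → mulched.
So row 20 is (E, mulched, 308); yield_kg = 308.

308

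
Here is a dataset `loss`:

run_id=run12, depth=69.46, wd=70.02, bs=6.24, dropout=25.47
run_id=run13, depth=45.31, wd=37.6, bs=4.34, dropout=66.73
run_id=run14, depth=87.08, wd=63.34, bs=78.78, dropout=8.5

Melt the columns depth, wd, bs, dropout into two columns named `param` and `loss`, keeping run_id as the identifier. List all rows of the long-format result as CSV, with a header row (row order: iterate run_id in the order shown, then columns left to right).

Each (run_id, column) pair becomes one row: 3 × 4 = 12 rows.
For example, (run12, depth) → loss=69.46.

run_id,param,loss
run12,depth,69.46
run12,wd,70.02
run12,bs,6.24
run12,dropout,25.47
run13,depth,45.31
run13,wd,37.6
run13,bs,4.34
run13,dropout,66.73
run14,depth,87.08
run14,wd,63.34
run14,bs,78.78
run14,dropout,8.5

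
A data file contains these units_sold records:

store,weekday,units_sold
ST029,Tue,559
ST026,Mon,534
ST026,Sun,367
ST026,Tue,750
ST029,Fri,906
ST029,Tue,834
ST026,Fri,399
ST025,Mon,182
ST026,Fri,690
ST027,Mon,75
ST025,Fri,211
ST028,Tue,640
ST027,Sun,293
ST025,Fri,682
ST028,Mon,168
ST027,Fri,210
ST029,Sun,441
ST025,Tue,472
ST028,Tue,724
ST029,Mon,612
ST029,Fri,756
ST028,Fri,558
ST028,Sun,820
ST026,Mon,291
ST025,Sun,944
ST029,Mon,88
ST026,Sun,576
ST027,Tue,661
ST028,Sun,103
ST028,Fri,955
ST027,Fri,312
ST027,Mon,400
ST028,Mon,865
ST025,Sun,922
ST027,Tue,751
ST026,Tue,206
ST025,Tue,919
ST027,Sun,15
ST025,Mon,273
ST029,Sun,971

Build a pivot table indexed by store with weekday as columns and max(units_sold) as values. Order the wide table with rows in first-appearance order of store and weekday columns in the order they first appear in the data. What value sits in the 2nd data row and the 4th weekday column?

With rows in first-appearance order of store, row 2 is store=ST026. weekday columns in first-appearance order: Tue, Mon, Sun, Fri; column 4 is Fri.
Long rows with store=ST026, weekday=Fri: max(399, 690) = 690.

690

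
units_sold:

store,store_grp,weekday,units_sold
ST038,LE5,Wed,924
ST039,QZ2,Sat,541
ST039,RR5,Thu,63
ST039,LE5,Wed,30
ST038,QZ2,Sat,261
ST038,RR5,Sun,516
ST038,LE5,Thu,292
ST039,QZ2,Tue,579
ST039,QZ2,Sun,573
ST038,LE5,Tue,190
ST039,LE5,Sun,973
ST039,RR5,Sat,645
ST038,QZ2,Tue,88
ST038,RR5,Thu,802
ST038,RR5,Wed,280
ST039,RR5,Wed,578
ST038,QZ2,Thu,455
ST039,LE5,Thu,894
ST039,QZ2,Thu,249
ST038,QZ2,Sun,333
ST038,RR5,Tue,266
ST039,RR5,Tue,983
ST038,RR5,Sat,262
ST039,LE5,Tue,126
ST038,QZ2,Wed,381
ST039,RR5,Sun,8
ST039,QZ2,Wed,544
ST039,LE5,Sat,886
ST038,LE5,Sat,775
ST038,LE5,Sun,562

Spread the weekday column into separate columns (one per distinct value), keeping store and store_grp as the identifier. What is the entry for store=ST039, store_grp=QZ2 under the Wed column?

Wide layout: rows indexed by store and store_grp, columns are the 5 distinct weekday values (Wed, Sat, Thu, Sun, Tue).
Cell (store=ST039, store_grp=QZ2, weekday=Wed) draws from the long row where store=ST039, store_grp=QZ2 and weekday=Wed, which has units_sold=544.

544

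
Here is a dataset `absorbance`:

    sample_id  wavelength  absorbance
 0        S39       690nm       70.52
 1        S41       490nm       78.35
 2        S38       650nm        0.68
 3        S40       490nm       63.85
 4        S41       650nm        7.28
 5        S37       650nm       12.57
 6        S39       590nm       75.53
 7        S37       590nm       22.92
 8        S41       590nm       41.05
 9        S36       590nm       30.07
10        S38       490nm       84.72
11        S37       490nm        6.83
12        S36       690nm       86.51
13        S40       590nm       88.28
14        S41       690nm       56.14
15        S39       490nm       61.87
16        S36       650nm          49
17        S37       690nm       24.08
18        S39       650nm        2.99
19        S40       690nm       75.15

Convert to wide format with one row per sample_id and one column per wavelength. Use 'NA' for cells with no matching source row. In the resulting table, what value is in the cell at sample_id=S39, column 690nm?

70.52

The long row with sample_id=S39, wavelength=690nm has absorbance=70.52.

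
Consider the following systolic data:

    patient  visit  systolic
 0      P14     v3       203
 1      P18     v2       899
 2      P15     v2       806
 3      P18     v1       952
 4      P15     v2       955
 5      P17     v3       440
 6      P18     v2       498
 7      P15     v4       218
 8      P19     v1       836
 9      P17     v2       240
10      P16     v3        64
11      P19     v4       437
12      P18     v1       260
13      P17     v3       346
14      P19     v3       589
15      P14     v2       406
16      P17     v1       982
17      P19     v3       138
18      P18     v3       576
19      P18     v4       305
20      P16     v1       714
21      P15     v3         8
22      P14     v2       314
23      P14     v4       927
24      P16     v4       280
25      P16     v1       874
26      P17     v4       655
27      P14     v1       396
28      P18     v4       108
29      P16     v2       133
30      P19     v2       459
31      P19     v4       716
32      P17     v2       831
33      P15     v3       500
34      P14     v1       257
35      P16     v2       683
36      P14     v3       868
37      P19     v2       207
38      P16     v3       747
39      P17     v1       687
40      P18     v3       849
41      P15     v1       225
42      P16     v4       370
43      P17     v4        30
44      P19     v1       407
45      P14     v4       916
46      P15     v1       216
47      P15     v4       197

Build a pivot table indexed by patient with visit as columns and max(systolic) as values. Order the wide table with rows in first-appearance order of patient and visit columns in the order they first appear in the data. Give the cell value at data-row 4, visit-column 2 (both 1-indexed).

With rows in first-appearance order of patient, row 4 is patient=P17. visit columns in first-appearance order: v3, v2, v1, v4; column 2 is v2.
Long rows with patient=P17, visit=v2: max(240, 831) = 831.

831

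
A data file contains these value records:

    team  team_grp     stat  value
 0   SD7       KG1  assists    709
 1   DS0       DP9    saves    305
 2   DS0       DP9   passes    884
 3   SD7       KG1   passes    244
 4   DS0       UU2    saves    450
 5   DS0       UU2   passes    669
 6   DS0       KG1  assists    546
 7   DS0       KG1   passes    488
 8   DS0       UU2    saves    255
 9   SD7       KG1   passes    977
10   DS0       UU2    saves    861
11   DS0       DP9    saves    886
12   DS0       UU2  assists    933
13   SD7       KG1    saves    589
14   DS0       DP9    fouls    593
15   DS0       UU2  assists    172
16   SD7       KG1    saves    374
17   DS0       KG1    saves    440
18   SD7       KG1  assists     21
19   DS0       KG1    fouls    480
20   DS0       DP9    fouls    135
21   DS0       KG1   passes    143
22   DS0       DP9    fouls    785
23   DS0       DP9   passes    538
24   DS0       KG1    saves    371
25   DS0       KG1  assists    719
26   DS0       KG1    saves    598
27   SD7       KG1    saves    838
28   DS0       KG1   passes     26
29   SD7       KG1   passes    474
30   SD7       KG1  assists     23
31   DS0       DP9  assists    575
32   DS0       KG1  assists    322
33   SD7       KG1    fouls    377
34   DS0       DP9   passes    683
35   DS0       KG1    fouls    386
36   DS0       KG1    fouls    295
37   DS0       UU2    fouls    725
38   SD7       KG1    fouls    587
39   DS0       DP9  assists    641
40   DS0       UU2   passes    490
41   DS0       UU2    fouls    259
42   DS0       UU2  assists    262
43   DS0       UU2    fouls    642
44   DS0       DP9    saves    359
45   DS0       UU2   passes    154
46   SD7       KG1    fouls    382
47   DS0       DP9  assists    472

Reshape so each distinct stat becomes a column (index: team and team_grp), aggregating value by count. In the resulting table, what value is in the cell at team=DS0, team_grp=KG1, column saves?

Rows with team=DS0, team_grp=KG1 and stat=saves: value values are 440, 371, 598.
3 rows match — count = 3.

3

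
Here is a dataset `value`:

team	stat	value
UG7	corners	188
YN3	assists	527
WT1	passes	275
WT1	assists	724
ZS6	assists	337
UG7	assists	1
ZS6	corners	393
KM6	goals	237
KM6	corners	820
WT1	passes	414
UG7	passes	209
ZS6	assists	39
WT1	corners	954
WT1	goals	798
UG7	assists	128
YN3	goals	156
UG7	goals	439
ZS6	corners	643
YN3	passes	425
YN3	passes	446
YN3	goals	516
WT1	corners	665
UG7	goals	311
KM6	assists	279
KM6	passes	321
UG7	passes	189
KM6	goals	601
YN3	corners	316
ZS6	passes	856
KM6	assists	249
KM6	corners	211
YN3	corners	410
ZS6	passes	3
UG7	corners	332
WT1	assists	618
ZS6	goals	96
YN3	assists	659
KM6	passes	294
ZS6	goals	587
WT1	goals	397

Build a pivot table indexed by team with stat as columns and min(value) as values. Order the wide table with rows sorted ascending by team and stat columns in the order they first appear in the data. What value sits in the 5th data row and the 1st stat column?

With rows sorted ascending by team, row 5 is team=ZS6. stat columns in first-appearance order: corners, assists, passes, goals; column 1 is corners.
Long rows with team=ZS6, stat=corners: min(393, 643) = 393.

393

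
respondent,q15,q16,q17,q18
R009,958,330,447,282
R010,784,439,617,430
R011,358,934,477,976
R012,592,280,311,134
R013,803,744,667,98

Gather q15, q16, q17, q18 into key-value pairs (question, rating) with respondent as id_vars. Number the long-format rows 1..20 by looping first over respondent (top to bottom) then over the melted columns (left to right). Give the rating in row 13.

20 rows total (5 × 4). Row 13: index ⌊(13-1)/4⌋ = 3 into respondent → R012; (13-1) mod 4 = 0 into the melted columns → q15.
So row 13 is (R012, q15, 592); rating = 592.

592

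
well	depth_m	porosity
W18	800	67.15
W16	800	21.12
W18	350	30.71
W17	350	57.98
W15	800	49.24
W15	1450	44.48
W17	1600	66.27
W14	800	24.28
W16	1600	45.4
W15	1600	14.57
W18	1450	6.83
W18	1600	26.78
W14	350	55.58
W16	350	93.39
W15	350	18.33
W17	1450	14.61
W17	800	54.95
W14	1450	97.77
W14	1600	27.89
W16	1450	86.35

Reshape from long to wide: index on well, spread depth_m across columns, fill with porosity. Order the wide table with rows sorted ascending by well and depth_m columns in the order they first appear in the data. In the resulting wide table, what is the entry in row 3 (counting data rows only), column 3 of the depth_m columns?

86.35

With rows sorted ascending by well, row 3 is well=W16. depth_m columns in first-appearance order: 800, 350, 1450, 1600; column 3 is 1450.
Long rows with well=W16, depth_m=1450: porosity = 86.35.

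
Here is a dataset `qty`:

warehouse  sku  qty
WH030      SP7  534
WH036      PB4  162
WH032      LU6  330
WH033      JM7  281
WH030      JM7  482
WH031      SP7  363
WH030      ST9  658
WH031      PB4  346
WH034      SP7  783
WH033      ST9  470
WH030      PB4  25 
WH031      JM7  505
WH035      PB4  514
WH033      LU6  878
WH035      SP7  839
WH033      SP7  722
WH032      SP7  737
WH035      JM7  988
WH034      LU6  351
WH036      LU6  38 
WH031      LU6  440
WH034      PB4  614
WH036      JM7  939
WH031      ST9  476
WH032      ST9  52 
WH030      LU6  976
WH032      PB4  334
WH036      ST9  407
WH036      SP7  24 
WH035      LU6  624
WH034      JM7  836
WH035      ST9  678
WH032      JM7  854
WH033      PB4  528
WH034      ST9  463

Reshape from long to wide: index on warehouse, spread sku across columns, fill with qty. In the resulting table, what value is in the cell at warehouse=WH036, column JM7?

939

Wide layout: rows indexed by warehouse, columns are the 5 distinct sku values (SP7, PB4, LU6, JM7, ST9).
Cell (warehouse=WH036, sku=JM7) draws from the long row where warehouse=WH036 and sku=JM7, which has qty=939.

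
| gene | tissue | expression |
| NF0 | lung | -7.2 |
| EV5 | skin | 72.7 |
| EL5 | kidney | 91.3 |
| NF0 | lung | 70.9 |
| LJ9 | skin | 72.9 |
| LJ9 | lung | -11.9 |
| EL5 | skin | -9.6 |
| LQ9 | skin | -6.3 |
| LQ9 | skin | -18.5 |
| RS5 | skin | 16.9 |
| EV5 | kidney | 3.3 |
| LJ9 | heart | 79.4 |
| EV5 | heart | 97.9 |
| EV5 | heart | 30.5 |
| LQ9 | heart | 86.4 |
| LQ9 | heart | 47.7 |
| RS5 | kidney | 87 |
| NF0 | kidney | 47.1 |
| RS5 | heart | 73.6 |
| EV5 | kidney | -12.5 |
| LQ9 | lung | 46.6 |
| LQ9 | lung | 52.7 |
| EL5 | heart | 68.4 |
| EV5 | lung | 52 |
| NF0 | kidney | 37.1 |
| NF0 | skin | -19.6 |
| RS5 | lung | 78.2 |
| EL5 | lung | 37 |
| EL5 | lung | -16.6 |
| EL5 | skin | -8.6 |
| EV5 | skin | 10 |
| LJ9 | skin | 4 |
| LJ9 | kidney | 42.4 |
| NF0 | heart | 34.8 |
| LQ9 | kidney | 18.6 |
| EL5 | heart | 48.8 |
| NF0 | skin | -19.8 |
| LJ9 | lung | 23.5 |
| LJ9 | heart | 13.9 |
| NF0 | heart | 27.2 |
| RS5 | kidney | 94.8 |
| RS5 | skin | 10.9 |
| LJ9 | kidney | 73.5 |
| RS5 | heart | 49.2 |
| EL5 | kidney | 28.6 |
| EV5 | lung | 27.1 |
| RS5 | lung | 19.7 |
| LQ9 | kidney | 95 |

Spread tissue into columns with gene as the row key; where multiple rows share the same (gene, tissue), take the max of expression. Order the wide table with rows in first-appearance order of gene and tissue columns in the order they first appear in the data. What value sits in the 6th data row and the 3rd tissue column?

With rows in first-appearance order of gene, row 6 is gene=RS5. tissue columns in first-appearance order: lung, skin, kidney, heart; column 3 is kidney.
Long rows with gene=RS5, tissue=kidney: max(87, 94.8) = 94.8.

94.8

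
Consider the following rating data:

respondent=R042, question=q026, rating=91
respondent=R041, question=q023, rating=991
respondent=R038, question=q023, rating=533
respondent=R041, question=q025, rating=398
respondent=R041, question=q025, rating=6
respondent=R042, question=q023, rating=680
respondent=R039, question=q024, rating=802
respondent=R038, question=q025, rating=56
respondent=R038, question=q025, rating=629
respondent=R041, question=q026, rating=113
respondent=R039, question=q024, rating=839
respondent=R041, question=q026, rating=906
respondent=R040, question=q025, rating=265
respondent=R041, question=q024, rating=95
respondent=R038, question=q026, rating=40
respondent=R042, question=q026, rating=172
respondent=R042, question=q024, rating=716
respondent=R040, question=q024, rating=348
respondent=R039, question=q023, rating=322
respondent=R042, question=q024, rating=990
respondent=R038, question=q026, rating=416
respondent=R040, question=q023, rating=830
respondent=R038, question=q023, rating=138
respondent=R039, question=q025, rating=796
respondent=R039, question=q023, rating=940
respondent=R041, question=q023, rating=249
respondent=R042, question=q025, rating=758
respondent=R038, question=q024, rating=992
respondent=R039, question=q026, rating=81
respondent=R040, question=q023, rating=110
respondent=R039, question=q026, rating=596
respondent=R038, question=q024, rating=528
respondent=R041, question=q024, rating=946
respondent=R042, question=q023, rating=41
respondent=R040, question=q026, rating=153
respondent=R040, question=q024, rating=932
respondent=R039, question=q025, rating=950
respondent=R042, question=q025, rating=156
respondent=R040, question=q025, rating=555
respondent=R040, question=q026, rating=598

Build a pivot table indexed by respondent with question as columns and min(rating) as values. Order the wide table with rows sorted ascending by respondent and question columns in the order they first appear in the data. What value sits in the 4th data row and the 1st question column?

With rows sorted ascending by respondent, row 4 is respondent=R041. question columns in first-appearance order: q026, q023, q025, q024; column 1 is q026.
Long rows with respondent=R041, question=q026: min(113, 906) = 113.

113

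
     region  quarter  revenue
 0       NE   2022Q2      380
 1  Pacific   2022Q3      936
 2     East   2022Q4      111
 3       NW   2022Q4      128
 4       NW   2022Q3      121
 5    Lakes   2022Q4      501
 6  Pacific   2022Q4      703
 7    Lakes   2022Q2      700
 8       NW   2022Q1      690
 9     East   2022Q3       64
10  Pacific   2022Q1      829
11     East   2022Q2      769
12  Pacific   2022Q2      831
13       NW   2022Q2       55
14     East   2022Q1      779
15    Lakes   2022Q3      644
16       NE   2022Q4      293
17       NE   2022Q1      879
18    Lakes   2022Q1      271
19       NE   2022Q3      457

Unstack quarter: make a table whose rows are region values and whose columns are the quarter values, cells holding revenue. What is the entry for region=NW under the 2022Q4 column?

Wide layout: rows indexed by region, columns are the 4 distinct quarter values (2022Q2, 2022Q3, 2022Q4, 2022Q1).
Cell (region=NW, quarter=2022Q4) draws from the long row where region=NW and quarter=2022Q4, which has revenue=128.

128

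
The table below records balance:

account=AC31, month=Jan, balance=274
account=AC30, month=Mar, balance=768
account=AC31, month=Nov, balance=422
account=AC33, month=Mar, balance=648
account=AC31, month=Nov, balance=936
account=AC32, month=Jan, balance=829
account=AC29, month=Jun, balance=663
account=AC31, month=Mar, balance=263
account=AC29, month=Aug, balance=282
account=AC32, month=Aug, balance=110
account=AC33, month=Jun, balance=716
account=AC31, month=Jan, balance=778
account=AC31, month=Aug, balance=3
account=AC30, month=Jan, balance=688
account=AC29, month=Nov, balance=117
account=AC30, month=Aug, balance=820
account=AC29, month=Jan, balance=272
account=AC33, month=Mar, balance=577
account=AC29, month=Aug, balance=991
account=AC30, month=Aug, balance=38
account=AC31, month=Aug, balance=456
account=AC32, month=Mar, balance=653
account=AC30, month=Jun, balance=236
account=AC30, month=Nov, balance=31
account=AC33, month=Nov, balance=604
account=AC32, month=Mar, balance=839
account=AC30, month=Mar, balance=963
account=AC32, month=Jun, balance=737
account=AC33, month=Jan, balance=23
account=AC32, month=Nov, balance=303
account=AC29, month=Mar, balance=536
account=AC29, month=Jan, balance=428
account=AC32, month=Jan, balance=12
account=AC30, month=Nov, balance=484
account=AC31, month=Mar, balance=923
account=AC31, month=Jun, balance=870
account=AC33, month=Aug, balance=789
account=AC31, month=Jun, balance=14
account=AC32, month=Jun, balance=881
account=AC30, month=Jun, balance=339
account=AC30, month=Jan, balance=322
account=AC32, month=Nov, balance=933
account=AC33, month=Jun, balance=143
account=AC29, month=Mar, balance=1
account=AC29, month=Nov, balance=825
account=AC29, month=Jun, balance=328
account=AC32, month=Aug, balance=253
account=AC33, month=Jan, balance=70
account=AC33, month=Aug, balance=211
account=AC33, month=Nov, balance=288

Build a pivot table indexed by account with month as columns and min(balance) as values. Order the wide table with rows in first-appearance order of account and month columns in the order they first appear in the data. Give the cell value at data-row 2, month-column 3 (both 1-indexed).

With rows in first-appearance order of account, row 2 is account=AC30. month columns in first-appearance order: Jan, Mar, Nov, Jun, Aug; column 3 is Nov.
Long rows with account=AC30, month=Nov: min(31, 484) = 31.

31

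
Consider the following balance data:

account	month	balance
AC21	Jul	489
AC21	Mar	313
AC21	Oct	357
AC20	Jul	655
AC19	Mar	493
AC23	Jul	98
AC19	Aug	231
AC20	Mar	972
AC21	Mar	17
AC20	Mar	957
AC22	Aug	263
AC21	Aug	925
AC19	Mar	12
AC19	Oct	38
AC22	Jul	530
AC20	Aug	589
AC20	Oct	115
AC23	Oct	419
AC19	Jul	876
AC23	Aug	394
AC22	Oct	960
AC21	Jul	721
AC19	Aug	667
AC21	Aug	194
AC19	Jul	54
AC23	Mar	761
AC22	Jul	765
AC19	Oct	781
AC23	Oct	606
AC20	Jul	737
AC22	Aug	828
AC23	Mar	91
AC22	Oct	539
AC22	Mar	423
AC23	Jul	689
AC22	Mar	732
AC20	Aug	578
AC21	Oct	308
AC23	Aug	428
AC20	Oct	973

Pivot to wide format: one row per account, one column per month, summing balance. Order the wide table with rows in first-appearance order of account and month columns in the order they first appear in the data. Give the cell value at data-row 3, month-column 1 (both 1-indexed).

930

With rows in first-appearance order of account, row 3 is account=AC19. month columns in first-appearance order: Jul, Mar, Oct, Aug; column 1 is Jul.
Long rows with account=AC19, month=Jul: 876 + 54 = 930.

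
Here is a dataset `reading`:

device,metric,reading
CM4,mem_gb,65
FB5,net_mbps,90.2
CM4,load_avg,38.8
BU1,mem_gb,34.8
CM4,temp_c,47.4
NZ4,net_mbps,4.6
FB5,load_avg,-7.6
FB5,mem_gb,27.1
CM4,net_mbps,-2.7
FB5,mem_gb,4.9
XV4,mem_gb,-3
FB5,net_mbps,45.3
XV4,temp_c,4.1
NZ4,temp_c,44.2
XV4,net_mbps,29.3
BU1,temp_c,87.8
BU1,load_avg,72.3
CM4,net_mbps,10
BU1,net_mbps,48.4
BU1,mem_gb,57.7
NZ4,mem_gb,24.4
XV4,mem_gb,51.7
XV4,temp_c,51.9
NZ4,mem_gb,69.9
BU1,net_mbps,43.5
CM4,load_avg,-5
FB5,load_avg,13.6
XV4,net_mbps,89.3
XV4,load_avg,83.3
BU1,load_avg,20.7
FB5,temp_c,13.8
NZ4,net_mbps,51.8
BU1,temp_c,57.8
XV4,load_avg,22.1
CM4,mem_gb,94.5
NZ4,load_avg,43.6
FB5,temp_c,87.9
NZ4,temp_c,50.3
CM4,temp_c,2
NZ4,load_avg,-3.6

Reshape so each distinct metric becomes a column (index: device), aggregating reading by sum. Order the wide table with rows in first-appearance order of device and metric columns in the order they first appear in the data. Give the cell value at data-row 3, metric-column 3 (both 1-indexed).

93

With rows in first-appearance order of device, row 3 is device=BU1. metric columns in first-appearance order: mem_gb, net_mbps, load_avg, temp_c; column 3 is load_avg.
Long rows with device=BU1, metric=load_avg: 72.3 + 20.7 = 93.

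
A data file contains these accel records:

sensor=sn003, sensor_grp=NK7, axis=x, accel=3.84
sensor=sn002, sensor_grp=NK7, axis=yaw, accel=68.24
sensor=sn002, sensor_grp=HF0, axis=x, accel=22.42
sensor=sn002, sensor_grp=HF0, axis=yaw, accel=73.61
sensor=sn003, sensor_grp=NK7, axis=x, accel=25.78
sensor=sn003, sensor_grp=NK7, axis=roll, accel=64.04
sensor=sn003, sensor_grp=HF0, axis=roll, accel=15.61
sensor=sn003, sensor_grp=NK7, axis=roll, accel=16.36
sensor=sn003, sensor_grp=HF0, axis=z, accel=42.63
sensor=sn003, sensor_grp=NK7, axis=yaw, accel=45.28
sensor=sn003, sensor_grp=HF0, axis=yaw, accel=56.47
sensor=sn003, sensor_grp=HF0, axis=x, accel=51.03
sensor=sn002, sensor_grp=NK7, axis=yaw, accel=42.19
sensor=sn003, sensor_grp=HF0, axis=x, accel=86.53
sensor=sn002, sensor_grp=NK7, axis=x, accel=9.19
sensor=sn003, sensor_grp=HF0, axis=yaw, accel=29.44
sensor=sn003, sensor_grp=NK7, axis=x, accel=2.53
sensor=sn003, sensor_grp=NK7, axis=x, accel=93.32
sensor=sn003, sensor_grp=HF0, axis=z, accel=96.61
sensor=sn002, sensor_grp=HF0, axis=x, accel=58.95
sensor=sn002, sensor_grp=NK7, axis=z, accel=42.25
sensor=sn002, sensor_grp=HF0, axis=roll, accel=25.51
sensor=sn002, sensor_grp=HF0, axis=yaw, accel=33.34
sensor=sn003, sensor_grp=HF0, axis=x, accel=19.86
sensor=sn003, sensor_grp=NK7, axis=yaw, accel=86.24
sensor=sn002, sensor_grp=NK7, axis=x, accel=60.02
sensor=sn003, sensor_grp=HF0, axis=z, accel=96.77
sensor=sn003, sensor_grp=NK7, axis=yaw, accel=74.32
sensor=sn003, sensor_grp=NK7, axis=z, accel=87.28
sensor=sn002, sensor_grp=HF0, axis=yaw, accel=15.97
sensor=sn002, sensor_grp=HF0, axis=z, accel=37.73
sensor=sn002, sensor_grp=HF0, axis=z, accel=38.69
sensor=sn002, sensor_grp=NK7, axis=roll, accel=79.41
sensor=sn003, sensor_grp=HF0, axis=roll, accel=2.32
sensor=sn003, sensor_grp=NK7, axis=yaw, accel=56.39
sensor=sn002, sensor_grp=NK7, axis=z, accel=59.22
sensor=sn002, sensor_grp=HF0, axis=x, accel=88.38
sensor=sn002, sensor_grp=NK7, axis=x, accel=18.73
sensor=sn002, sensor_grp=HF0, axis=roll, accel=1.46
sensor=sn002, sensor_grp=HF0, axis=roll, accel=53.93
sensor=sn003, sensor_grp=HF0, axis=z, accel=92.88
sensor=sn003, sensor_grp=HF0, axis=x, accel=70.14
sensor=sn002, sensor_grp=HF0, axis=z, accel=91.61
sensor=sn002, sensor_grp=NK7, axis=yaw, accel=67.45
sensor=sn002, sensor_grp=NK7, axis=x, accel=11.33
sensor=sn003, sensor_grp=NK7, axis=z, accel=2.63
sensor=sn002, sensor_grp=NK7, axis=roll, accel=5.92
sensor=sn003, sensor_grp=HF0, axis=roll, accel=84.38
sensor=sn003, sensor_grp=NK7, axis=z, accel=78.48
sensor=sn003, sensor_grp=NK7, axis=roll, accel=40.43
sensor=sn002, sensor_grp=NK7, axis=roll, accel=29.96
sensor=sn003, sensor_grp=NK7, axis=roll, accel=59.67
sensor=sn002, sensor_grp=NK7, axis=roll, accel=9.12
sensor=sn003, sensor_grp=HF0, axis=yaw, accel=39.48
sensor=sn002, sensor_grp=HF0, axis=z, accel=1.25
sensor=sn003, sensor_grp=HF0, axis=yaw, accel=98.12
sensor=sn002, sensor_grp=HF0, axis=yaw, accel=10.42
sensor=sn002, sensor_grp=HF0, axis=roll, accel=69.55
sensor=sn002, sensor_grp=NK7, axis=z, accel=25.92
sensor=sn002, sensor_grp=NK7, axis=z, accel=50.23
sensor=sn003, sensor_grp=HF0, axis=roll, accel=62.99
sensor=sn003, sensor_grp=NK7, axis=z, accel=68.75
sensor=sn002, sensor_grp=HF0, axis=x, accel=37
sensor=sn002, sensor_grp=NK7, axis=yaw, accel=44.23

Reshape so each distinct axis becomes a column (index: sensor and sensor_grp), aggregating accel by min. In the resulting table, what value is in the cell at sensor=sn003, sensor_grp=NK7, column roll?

16.36

Rows with sensor=sn003, sensor_grp=NK7 and axis=roll: accel values are 64.04, 16.36, 40.43, 59.67.
min(64.04, 16.36, 40.43, 59.67) = 16.36.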